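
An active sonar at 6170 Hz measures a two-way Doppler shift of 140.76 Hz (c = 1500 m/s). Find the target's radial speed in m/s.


From fd = 2*f*v/c, v = c*fd/(2*f) = 1500 * 140.76 / (2*6170) = 17.11

17.11 m/s


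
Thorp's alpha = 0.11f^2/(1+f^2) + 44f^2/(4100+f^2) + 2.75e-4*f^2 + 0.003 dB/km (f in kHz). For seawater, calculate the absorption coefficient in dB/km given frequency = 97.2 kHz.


33.395 dB/km


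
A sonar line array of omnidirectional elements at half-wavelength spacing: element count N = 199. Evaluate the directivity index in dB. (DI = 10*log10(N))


22.99 dB


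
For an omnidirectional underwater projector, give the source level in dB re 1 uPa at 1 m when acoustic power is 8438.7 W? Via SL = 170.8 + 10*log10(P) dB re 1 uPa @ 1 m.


SL = 170.8 + 10*log10(8438.7) = 170.8 + 39.26 = 210.06

210.06 dB


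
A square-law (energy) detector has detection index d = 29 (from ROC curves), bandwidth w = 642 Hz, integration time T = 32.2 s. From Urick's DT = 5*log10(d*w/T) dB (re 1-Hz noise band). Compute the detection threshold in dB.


DT = 5*log10(d*w/T) = 5*log10(29 * 642 / 32.2) = 5*log10(578.2) = 13.81

13.81 dB


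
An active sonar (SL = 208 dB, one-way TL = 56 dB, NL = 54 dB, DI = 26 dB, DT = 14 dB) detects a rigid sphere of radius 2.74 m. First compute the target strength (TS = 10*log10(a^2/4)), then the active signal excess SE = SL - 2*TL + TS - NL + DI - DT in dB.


Step 1: TS = 10*log10(2.74^2/4) = 2.73 dB
Step 2: SE = SL - 2*TL + TS - NL + DI - DT = 208 - 2*56 + (2.73) - 54 + 26 - 14 = 56.73

56.73 dB


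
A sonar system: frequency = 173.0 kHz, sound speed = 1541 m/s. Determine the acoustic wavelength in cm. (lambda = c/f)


lambda = c/f = 1541 / 173000 = 0.0089 m = 0.89 cm

0.89 cm


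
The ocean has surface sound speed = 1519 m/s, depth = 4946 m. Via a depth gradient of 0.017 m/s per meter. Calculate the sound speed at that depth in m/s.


1603.082 m/s


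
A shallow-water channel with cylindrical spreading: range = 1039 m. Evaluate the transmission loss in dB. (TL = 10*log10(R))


TL = 10*log10(1039) = 30.17

30.17 dB


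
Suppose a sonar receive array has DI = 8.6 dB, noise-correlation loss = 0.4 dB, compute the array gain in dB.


8.2 dB


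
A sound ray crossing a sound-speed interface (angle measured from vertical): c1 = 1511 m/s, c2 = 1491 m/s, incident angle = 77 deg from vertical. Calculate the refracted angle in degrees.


sin(theta2) = (c2/c1)*sin(theta1) = (1491/1511)*sin(77 deg) = 0.96147
theta2 = arcsin(0.96147) = 74.04

74.04 deg


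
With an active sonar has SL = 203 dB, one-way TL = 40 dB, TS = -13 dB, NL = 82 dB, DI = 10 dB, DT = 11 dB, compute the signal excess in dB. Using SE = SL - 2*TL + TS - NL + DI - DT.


27 dB


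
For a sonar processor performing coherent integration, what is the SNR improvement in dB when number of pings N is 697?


Gain = 10*log10(697) = 28.43

28.43 dB


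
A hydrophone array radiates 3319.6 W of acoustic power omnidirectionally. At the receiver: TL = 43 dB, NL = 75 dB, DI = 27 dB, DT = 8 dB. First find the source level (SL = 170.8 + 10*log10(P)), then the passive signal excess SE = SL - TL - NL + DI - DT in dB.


Step 1: SL = 170.8 + 10*log10(3319.6) = 206.01 dB
Step 2: SE = SL - TL - NL + DI - DT = 206.01 - 43 - 75 + 27 - 8 = 107.01

107.01 dB


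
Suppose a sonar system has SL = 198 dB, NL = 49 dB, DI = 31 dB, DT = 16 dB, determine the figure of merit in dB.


FOM = SL - NL + DI - DT = 198 - 49 + 31 - 16 = 164

164 dB


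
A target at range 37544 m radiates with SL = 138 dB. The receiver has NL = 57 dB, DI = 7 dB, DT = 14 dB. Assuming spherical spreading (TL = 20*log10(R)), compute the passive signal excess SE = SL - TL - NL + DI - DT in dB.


-17.49 dB


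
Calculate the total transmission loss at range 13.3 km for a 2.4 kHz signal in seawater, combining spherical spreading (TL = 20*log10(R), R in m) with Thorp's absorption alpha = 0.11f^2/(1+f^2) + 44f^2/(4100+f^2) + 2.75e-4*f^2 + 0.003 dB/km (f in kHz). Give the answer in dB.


Step 1 (Thorp): alpha = 0.11*5.76/(1+5.76) + 44*5.76/(4100+5.76) + 2.75e-4*5.76 + 0.003 = 0.16 dB/km
Step 2: TL_spread = 20*log10(13300) = 82.48 dB
Step 3: TL_abs = alpha*R = 0.16 * 13.3 = 2.13 dB
Step 4: TL_total = 82.48 + 2.13 = 84.61

84.61 dB


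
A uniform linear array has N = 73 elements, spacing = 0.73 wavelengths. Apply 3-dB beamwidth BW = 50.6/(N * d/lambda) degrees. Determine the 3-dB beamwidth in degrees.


BW = 50.6 / (73 * 0.73) = 50.6 / 53.29 = 0.95

0.95 deg


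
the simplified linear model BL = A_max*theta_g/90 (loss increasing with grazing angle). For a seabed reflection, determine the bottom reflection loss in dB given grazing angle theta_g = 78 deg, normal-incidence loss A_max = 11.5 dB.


9.97 dB


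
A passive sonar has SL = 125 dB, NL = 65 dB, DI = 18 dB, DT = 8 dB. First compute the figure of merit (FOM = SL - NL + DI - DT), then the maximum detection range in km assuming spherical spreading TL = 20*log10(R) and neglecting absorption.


Step 1: FOM = SL - NL + DI - DT = 125 - 65 + 18 - 8 = 70 dB
Step 2: at max range FOM = TL = 20*log10(R), so R = 10^(70/20) = 3162.28 m = 3.16 km

3.16 km


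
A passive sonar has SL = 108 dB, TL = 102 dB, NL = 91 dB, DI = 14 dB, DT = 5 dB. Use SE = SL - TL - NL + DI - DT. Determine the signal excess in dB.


SE = SL - TL - NL + DI - DT = 108 - 102 - 91 + 14 - 5 = -76

-76 dB


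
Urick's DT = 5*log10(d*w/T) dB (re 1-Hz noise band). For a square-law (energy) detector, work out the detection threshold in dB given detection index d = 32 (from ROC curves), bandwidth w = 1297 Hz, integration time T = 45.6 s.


DT = 5*log10(d*w/T) = 5*log10(32 * 1297 / 45.6) = 5*log10(910.18) = 14.8

14.8 dB


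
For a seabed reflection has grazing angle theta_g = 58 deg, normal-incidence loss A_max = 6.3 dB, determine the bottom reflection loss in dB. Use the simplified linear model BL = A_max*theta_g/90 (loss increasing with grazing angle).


BL = A_max * theta_g / 90 = 6.3 * 58 / 90 = 4.06

4.06 dB


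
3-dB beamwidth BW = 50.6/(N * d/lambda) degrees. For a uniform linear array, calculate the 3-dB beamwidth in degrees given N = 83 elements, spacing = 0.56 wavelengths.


BW = 50.6 / (83 * 0.56) = 50.6 / 46.48 = 1.09

1.09 deg


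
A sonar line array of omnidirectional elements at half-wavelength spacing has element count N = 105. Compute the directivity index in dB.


DI = 10*log10(105) = 20.21

20.21 dB


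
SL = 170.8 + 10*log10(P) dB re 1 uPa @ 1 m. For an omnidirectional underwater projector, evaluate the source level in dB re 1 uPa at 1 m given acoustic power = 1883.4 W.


SL = 170.8 + 10*log10(1883.4) = 170.8 + 32.75 = 203.55

203.55 dB


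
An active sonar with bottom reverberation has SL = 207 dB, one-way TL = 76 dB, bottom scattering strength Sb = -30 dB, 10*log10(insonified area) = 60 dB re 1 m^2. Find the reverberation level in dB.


RL = SL - 2*TL + Sb + 10*log10(A) = 207 - 2*76 + (-30) + 60 = 85

85 dB


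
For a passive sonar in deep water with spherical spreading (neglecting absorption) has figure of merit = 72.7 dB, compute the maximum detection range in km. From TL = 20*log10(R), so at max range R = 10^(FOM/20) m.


4.32 km


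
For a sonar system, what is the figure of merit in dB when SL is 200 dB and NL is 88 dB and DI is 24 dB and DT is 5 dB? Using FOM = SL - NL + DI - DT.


131 dB


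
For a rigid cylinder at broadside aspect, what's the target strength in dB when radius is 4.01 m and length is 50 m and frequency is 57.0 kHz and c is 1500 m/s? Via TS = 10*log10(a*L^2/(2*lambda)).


52.8 dB


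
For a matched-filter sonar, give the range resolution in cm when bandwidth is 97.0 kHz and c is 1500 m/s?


0.77 cm


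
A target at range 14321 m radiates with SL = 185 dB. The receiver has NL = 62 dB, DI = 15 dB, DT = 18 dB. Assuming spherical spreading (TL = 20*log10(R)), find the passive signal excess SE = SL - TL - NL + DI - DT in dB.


36.88 dB


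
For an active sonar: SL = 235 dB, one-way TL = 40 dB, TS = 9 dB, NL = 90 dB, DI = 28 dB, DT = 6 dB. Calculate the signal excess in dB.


96 dB


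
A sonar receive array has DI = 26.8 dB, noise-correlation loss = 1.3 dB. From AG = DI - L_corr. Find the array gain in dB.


AG = DI - L_corr = 26.8 - 1.3 = 25.5

25.5 dB


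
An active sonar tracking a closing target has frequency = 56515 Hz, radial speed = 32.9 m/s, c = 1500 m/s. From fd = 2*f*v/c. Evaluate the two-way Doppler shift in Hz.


fd = 2*f*v/c = 2 * 56515 * 32.9 / 1500 = 2479.12

2479.12 Hz


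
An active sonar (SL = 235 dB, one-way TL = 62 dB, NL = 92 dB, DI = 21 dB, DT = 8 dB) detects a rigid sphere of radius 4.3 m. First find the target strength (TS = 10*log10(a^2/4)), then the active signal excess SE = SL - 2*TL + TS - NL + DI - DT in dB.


Step 1: TS = 10*log10(4.3^2/4) = 6.65 dB
Step 2: SE = SL - 2*TL + TS - NL + DI - DT = 235 - 2*62 + (6.65) - 92 + 21 - 8 = 38.65

38.65 dB


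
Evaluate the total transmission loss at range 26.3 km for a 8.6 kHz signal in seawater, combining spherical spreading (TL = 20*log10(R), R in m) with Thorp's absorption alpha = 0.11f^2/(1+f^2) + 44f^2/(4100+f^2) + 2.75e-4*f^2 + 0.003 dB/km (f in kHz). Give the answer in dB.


112.37 dB


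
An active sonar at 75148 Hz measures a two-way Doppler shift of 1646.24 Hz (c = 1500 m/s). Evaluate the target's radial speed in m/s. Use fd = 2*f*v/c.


From fd = 2*f*v/c, v = c*fd/(2*f) = 1500 * 1646.24 / (2*75148) = 16.43

16.43 m/s


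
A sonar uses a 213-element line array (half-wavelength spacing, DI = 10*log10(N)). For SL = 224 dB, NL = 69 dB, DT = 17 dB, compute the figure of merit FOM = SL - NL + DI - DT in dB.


Step 1: DI = 10*log10(213) = 23.28 dB
Step 2: FOM = SL - NL + DI - DT = 224 - 69 + 23.28 - 17 = 161.28

161.28 dB


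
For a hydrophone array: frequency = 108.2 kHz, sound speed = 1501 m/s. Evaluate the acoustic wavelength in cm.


lambda = c/f = 1501 / 108200 = 0.0139 m = 1.39 cm

1.39 cm


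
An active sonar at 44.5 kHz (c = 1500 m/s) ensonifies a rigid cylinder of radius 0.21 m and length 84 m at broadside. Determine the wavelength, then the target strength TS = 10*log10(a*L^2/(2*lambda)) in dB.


Step 1: lambda = c/f = 1500/44500 = 0.03371 m
Step 2: TS = 10*log10(a*L^2/(2*lambda)) = 10*log10(0.21*84^2/(2*0.03371)) = 43.42

43.42 dB


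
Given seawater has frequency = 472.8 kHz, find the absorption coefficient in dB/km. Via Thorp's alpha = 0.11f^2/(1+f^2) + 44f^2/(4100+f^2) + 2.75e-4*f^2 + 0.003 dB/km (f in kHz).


104.794 dB/km


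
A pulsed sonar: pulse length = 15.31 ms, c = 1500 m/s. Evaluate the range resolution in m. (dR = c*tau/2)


dR = c*tau/2 = 1500 * 15.31e-3 / 2 = 11.4825

11.4825 m


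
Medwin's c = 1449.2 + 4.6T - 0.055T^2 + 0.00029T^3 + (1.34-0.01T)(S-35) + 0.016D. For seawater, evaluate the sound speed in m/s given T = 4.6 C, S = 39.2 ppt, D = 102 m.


c = 1449.2 + 4.6*4.6 - 0.055*4.6^2 + 0.00029*4.6^3 + (1.34 - 0.01*4.6)*(39.2 - 35) + 0.016*102 = 1476.29

1476.29 m/s


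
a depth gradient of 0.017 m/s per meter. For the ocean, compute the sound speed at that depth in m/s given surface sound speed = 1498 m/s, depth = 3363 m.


c = 1498 + 0.017 * 3363 = 1555.171

1555.171 m/s


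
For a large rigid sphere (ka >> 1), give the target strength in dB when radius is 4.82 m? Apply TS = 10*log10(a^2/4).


7.64 dB


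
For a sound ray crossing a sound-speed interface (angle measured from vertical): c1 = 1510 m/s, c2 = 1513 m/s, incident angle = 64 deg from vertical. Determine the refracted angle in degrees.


sin(theta2) = (c2/c1)*sin(theta1) = (1513/1510)*sin(64 deg) = 0.90058
theta2 = arcsin(0.90058) = 64.23

64.23 deg


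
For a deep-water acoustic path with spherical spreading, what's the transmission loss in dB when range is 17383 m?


TL = 20*log10(17383) = 84.8

84.8 dB


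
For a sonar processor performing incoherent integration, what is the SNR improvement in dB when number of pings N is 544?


Gain = 5*log10(544) = 13.68

13.68 dB


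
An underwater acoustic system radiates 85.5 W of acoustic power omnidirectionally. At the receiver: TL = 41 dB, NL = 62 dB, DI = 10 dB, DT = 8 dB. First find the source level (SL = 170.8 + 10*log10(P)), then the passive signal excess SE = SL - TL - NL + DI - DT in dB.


Step 1: SL = 170.8 + 10*log10(85.5) = 190.12 dB
Step 2: SE = SL - TL - NL + DI - DT = 190.12 - 41 - 62 + 10 - 8 = 89.12

89.12 dB


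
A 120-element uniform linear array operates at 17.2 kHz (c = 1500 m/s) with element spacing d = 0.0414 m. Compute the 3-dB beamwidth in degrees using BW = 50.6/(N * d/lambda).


0.89 deg


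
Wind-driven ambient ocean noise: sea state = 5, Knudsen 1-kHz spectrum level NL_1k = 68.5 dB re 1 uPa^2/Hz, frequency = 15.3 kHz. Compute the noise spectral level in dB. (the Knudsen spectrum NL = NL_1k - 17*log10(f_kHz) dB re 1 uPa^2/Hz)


NL = NL_1k - 17*log10(f_kHz) = 68.5 - 17*log10(15.3) = 68.5 - (20.14) = 48.36

48.36 dB


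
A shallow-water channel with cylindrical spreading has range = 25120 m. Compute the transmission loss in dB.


TL = 10*log10(25120) = 44.0

44.0 dB


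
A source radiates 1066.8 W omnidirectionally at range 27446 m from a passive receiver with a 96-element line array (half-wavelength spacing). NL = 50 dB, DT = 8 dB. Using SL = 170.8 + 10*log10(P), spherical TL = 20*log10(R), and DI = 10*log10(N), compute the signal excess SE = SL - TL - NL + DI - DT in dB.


74.13 dB


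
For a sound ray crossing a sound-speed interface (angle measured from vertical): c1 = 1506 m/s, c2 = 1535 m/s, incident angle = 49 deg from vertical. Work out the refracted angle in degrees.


sin(theta2) = (c2/c1)*sin(theta1) = (1535/1506)*sin(49 deg) = 0.76924
theta2 = arcsin(0.76924) = 50.29

50.29 deg


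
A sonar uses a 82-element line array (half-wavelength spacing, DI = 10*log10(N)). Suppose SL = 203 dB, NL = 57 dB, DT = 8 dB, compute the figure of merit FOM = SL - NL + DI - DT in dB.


Step 1: DI = 10*log10(82) = 19.14 dB
Step 2: FOM = SL - NL + DI - DT = 203 - 57 + 19.14 - 8 = 157.14

157.14 dB


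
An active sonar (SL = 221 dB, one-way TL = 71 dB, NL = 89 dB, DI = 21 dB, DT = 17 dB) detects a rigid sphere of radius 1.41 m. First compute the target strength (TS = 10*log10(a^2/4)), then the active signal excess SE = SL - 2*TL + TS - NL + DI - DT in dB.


Step 1: TS = 10*log10(1.41^2/4) = -3.04 dB
Step 2: SE = SL - 2*TL + TS - NL + DI - DT = 221 - 2*71 + (-3.04) - 89 + 21 - 17 = -9.04

-9.04 dB


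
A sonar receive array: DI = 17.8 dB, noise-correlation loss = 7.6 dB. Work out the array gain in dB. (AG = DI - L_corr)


AG = DI - L_corr = 17.8 - 7.6 = 10.2

10.2 dB


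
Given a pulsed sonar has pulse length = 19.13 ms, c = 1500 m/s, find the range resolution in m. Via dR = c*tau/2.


dR = c*tau/2 = 1500 * 19.13e-3 / 2 = 14.3475

14.3475 m


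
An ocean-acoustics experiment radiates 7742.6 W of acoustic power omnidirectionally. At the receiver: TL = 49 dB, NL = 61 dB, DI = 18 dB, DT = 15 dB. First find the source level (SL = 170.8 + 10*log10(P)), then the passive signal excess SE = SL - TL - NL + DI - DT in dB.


Step 1: SL = 170.8 + 10*log10(7742.6) = 209.69 dB
Step 2: SE = SL - TL - NL + DI - DT = 209.69 - 49 - 61 + 18 - 15 = 102.69

102.69 dB


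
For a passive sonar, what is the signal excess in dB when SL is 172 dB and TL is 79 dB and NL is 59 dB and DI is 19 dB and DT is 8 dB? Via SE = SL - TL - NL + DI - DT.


SE = SL - TL - NL + DI - DT = 172 - 79 - 59 + 19 - 8 = 45

45 dB


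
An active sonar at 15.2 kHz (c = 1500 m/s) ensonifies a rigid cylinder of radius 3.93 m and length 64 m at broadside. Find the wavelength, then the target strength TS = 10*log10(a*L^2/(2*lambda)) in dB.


Step 1: lambda = c/f = 1500/15200 = 0.09868 m
Step 2: TS = 10*log10(a*L^2/(2*lambda)) = 10*log10(3.93*64^2/(2*0.09868)) = 49.11

49.11 dB


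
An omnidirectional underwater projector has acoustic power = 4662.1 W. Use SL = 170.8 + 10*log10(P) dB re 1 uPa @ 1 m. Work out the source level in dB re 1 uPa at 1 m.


207.49 dB


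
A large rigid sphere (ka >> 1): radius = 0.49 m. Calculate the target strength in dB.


TS = 10*log10(0.49^2 / 4) = 10*log10(0.060025) = -12.22

-12.22 dB


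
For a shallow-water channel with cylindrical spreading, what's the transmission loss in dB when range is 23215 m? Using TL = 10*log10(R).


43.66 dB


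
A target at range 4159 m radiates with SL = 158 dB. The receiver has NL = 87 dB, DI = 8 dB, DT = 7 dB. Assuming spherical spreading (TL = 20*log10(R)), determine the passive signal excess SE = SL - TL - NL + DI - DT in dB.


Step 1: TL = 20*log10(4159) = 72.38 dB
Step 2: SE = 158 - 72.38 - 87 + 8 - 7 = -0.38

-0.38 dB


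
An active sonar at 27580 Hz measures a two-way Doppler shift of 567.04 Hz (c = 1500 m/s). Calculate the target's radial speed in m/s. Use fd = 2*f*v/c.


From fd = 2*f*v/c, v = c*fd/(2*f) = 1500 * 567.04 / (2*27580) = 15.42

15.42 m/s


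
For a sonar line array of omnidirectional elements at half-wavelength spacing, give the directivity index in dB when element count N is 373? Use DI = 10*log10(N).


25.72 dB


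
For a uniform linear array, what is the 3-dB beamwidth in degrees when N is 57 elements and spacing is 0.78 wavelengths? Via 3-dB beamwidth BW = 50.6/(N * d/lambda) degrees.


1.14 deg


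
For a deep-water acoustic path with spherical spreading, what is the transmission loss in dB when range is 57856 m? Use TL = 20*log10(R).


TL = 20*log10(57856) = 95.25

95.25 dB


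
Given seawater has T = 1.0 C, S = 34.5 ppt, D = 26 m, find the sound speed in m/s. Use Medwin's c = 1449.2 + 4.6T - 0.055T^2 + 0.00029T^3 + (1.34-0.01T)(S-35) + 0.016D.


c = 1449.2 + 4.6*1.0 - 0.055*1.0^2 + 0.00029*1.0^3 + (1.34 - 0.01*1.0)*(34.5 - 35) + 0.016*26 = 1453.5

1453.5 m/s


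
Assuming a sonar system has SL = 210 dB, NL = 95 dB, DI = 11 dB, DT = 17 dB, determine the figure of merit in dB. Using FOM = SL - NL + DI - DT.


FOM = SL - NL + DI - DT = 210 - 95 + 11 - 17 = 109

109 dB


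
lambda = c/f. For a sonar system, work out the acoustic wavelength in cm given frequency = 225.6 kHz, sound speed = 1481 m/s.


lambda = c/f = 1481 / 225600 = 0.0066 m = 0.66 cm

0.66 cm


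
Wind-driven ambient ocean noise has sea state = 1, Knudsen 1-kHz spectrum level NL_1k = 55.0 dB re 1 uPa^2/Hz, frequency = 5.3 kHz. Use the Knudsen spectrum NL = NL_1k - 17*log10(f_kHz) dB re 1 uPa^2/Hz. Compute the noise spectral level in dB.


NL = NL_1k - 17*log10(f_kHz) = 55.0 - 17*log10(5.3) = 55.0 - (12.31) = 42.69

42.69 dB


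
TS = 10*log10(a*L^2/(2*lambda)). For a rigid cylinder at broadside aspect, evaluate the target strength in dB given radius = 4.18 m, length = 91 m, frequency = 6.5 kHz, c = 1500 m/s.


lambda = 1500/6500 = 0.23077 m
TS = 10*log10(4.18*91^2/(2*0.23077)) = 48.75

48.75 dB


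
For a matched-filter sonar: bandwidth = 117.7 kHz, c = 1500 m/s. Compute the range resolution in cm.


dR = c/(2*BW) = 1500 / (2 * 117.7e3) = 0.0064 m = 0.64 cm

0.64 cm


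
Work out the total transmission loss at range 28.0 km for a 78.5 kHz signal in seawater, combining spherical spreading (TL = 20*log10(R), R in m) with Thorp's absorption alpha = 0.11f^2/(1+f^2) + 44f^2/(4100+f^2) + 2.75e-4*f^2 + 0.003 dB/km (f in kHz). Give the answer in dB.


879.34 dB


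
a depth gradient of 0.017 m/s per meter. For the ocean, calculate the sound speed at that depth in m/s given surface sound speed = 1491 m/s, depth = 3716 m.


c = 1491 + 0.017 * 3716 = 1554.172

1554.172 m/s


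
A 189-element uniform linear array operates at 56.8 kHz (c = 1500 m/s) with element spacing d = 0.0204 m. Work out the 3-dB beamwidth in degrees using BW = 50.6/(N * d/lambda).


Step 1: lambda = 1500/56800 = 0.02641 m
Step 2: d/lambda = 0.0204/0.02641 = 0.7724
Step 3: BW = 50.6/(N * d/lambda) = 50.6/(189 * 0.7724) = 0.35

0.35 deg


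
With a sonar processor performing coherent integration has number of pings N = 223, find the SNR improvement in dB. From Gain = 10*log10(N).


Gain = 10*log10(223) = 23.48

23.48 dB


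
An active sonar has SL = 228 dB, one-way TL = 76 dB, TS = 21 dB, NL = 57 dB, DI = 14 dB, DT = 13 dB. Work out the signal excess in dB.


SE = SL - 2*TL + TS - NL + DI - DT = 228 - 2*76 + (21) - 57 + 14 - 13 = 41

41 dB


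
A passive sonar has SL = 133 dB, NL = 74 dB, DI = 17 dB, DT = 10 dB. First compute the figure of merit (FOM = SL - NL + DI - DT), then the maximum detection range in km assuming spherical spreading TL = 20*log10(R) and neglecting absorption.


Step 1: FOM = SL - NL + DI - DT = 133 - 74 + 17 - 10 = 66 dB
Step 2: at max range FOM = TL = 20*log10(R), so R = 10^(66/20) = 1995.26 m = 2.0 km

2.0 km


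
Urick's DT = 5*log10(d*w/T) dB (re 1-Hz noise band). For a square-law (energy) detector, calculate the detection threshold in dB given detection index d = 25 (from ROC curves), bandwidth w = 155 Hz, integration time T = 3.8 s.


DT = 5*log10(d*w/T) = 5*log10(25 * 155 / 3.8) = 5*log10(1019.74) = 15.04

15.04 dB


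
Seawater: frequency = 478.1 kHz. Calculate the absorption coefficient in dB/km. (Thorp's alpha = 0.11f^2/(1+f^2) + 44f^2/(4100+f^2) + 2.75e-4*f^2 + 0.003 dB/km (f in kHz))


f^2 = 228579.61
alpha = 0.11*228579.61/(1+228579.61) + 44*228579.61/(4100+228579.61) + 2.75e-4*228579.61 + 0.003 = 106.197

106.197 dB/km


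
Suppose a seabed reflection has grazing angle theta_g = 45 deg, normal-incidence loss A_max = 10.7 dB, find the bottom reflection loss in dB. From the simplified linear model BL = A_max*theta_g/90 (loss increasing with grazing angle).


BL = A_max * theta_g / 90 = 10.7 * 45 / 90 = 5.35

5.35 dB


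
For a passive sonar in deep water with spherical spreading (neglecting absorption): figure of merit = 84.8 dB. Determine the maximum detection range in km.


17.38 km


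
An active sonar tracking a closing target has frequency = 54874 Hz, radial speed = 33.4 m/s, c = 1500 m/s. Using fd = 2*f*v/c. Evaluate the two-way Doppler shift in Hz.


fd = 2*f*v/c = 2 * 54874 * 33.4 / 1500 = 2443.72

2443.72 Hz


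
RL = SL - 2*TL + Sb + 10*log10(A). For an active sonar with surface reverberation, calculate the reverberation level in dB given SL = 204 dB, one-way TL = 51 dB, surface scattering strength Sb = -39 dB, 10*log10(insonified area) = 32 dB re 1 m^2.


RL = SL - 2*TL + Sb + 10*log10(A) = 204 - 2*51 + (-39) + 32 = 95

95 dB


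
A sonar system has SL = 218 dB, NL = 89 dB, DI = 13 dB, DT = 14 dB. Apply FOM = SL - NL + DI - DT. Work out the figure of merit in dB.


FOM = SL - NL + DI - DT = 218 - 89 + 13 - 14 = 128

128 dB


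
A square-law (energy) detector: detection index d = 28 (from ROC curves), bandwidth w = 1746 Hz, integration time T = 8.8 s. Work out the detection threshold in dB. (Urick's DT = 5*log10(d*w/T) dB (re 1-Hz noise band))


DT = 5*log10(d*w/T) = 5*log10(28 * 1746 / 8.8) = 5*log10(5555.45) = 18.72

18.72 dB


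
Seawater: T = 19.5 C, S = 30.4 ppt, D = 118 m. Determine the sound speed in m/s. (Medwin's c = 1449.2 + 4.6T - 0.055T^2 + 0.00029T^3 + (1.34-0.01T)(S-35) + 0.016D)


c = 1449.2 + 4.6*19.5 - 0.055*19.5^2 + 0.00029*19.5^3 + (1.34 - 0.01*19.5)*(30.4 - 35) + 0.016*118 = 1516.76

1516.76 m/s


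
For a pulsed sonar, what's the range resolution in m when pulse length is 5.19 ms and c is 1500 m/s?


3.8925 m


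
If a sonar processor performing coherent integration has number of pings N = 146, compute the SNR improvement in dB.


Gain = 10*log10(146) = 21.64

21.64 dB


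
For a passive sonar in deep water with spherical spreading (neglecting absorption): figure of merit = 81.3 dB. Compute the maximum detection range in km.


At max range FOM = TL, so 20*log10(R) = 81.3
R = 10^(81.3/20) = 11614.49 m = 11.61 km

11.61 km


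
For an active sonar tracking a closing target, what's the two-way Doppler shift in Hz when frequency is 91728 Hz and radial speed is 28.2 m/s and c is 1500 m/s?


fd = 2*f*v/c = 2 * 91728 * 28.2 / 1500 = 3448.97

3448.97 Hz


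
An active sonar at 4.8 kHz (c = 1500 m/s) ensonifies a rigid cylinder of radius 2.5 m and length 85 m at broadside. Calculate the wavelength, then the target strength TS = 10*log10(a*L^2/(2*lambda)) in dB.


Step 1: lambda = c/f = 1500/4800 = 0.3125 m
Step 2: TS = 10*log10(a*L^2/(2*lambda)) = 10*log10(2.5*85^2/(2*0.3125)) = 44.61

44.61 dB


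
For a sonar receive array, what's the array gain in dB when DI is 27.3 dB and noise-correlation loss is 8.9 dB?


AG = DI - L_corr = 27.3 - 8.9 = 18.4

18.4 dB


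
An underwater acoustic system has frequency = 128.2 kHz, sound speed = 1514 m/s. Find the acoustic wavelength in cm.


lambda = c/f = 1514 / 128200 = 0.0118 m = 1.18 cm

1.18 cm


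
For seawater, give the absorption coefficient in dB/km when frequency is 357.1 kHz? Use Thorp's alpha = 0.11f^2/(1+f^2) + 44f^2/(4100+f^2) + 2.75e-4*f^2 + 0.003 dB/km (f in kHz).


f^2 = 127520.41
alpha = 0.11*127520.41/(1+127520.41) + 44*127520.41/(4100+127520.41) + 2.75e-4*127520.41 + 0.003 = 77.811

77.811 dB/km


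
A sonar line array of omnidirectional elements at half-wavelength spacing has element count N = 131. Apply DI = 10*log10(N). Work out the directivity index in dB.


21.17 dB


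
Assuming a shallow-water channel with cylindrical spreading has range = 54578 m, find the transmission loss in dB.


TL = 10*log10(54578) = 47.37

47.37 dB


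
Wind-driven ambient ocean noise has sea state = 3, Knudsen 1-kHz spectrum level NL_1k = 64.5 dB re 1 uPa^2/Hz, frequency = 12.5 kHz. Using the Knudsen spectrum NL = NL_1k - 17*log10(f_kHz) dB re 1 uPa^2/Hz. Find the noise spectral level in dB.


NL = NL_1k - 17*log10(f_kHz) = 64.5 - 17*log10(12.5) = 64.5 - (18.65) = 45.85

45.85 dB


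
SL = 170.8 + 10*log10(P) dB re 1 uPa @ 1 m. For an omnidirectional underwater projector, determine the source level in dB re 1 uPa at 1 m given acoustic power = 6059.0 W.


SL = 170.8 + 10*log10(6059.0) = 170.8 + 37.82 = 208.62

208.62 dB


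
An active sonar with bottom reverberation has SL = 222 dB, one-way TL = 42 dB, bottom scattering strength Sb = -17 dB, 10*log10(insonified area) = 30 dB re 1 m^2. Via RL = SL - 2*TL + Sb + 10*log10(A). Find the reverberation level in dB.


RL = SL - 2*TL + Sb + 10*log10(A) = 222 - 2*42 + (-17) + 30 = 151

151 dB


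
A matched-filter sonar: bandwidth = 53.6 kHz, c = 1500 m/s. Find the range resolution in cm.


dR = c/(2*BW) = 1500 / (2 * 53.6e3) = 0.014 m = 1.4 cm

1.4 cm


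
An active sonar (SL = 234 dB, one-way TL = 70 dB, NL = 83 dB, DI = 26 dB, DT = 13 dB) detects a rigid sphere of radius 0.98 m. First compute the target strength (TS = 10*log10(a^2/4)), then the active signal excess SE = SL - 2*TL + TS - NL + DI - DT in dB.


Step 1: TS = 10*log10(0.98^2/4) = -6.2 dB
Step 2: SE = SL - 2*TL + TS - NL + DI - DT = 234 - 2*70 + (-6.2) - 83 + 26 - 13 = 17.8

17.8 dB


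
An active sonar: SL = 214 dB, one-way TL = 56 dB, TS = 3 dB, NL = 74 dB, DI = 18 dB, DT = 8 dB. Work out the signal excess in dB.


SE = SL - 2*TL + TS - NL + DI - DT = 214 - 2*56 + (3) - 74 + 18 - 8 = 41

41 dB


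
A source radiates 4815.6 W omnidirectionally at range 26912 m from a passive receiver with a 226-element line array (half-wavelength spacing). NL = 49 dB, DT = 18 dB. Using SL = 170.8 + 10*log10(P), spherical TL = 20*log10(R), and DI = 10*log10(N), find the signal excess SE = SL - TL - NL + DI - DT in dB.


75.57 dB


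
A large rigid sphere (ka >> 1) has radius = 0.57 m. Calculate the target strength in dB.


TS = 10*log10(0.57^2 / 4) = 10*log10(0.081225) = -10.9

-10.9 dB


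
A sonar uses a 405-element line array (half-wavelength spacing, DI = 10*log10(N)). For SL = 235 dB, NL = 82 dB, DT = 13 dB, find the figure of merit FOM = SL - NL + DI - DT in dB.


Step 1: DI = 10*log10(405) = 26.07 dB
Step 2: FOM = SL - NL + DI - DT = 235 - 82 + 26.07 - 13 = 166.07

166.07 dB


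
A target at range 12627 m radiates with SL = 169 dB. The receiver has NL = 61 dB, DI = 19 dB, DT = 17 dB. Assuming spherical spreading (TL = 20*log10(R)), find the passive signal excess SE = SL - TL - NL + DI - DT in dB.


Step 1: TL = 20*log10(12627) = 82.03 dB
Step 2: SE = 169 - 82.03 - 61 + 19 - 17 = 27.97

27.97 dB


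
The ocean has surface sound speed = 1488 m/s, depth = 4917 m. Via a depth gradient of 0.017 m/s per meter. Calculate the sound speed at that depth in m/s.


c = 1488 + 0.017 * 4917 = 1571.589

1571.589 m/s


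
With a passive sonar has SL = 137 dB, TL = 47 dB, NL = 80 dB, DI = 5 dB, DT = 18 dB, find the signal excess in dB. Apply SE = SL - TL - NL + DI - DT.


SE = SL - TL - NL + DI - DT = 137 - 47 - 80 + 5 - 18 = -3

-3 dB


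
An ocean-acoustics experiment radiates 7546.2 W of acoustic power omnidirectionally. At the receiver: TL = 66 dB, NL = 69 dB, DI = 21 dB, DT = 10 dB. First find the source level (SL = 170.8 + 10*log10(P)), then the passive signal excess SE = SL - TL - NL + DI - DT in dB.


Step 1: SL = 170.8 + 10*log10(7546.2) = 209.58 dB
Step 2: SE = SL - TL - NL + DI - DT = 209.58 - 66 - 69 + 21 - 10 = 85.58

85.58 dB


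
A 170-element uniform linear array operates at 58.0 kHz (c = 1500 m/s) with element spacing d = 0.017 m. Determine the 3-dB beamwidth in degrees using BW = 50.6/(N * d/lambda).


Step 1: lambda = 1500/58000 = 0.02586 m
Step 2: d/lambda = 0.017/0.02586 = 0.6574
Step 3: BW = 50.6/(N * d/lambda) = 50.6/(170 * 0.6574) = 0.45

0.45 deg


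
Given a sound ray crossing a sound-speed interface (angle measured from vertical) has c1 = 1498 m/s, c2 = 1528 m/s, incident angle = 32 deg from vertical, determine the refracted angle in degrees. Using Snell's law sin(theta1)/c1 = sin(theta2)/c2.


sin(theta2) = (c2/c1)*sin(theta1) = (1528/1498)*sin(32 deg) = 0.54053
theta2 = arcsin(0.54053) = 32.72

32.72 deg


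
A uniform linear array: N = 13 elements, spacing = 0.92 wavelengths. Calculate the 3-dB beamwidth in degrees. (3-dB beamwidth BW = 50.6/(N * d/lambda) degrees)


BW = 50.6 / (13 * 0.92) = 50.6 / 11.96 = 4.23

4.23 deg


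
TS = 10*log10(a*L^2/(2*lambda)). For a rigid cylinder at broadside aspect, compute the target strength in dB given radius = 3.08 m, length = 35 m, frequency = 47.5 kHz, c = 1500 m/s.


47.76 dB


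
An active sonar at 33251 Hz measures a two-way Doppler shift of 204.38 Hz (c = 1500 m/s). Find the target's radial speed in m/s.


From fd = 2*f*v/c, v = c*fd/(2*f) = 1500 * 204.38 / (2*33251) = 4.61

4.61 m/s


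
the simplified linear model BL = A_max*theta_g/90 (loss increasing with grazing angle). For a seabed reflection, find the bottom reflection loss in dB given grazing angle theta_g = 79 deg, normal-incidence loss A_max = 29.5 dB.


BL = A_max * theta_g / 90 = 29.5 * 79 / 90 = 25.89

25.89 dB


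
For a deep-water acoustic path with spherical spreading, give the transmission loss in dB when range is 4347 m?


TL = 20*log10(4347) = 72.76

72.76 dB


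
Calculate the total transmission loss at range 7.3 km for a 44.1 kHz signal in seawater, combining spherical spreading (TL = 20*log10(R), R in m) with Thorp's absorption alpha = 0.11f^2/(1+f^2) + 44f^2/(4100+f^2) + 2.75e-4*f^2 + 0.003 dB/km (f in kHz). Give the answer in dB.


185.34 dB


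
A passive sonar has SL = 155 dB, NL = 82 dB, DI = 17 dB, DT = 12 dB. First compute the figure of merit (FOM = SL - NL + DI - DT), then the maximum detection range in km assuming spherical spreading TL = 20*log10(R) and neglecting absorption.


Step 1: FOM = SL - NL + DI - DT = 155 - 82 + 17 - 12 = 78 dB
Step 2: at max range FOM = TL = 20*log10(R), so R = 10^(78/20) = 7943.28 m = 7.94 km

7.94 km


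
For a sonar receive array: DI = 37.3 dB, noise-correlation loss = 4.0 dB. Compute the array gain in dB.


AG = DI - L_corr = 37.3 - 4.0 = 33.3

33.3 dB


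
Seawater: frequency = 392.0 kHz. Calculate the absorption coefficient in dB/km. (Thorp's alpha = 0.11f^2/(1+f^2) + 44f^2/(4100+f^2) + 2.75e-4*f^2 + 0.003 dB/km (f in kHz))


f^2 = 153664.0
alpha = 0.11*153664.0/(1+153664.0) + 44*153664.0/(4100+153664.0) + 2.75e-4*153664.0 + 0.003 = 85.227

85.227 dB/km


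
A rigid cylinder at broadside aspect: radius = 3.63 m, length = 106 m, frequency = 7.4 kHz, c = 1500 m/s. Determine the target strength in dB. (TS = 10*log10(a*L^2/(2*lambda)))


lambda = 1500/7400 = 0.2027 m
TS = 10*log10(3.63*106^2/(2*0.2027)) = 50.03

50.03 dB


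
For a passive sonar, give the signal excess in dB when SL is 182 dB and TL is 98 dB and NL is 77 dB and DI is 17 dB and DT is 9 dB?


15 dB


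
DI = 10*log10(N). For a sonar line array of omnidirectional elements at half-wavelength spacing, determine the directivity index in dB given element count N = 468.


DI = 10*log10(468) = 26.7

26.7 dB


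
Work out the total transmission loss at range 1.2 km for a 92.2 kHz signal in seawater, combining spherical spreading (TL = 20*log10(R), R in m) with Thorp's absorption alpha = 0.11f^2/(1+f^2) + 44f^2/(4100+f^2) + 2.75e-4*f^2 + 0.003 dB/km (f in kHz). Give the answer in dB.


Step 1 (Thorp): alpha = 0.11*8500.84/(1+8500.84) + 44*8500.84/(4100+8500.84) + 2.75e-4*8500.84 + 0.003 = 32.1342 dB/km
Step 2: TL_spread = 20*log10(1200) = 61.58 dB
Step 3: TL_abs = alpha*R = 32.1342 * 1.2 = 38.56 dB
Step 4: TL_total = 61.58 + 38.56 = 100.14

100.14 dB


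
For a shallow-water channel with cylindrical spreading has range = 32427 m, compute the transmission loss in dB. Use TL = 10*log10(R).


45.11 dB


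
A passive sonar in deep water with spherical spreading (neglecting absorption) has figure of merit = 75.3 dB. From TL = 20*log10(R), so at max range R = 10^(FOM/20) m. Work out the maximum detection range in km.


5.82 km


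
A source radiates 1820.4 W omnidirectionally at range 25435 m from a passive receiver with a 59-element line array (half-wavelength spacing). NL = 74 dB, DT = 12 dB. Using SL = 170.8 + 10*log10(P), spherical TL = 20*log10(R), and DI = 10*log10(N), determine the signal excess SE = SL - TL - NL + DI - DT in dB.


Step 1: SL = 170.8 + 10*log10(1820.4) = 203.4 dB
Step 2: TL = 20*log10(25435) = 88.11 dB
Step 3: DI = 10*log10(59) = 17.71 dB
Step 4: SE = SL - TL - NL + DI - DT = 203.4 - 88.11 - 74 + 17.71 - 12 = 47.0

47.0 dB


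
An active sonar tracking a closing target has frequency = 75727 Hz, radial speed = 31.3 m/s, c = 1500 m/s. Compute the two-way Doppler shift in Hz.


fd = 2*f*v/c = 2 * 75727 * 31.3 / 1500 = 3160.34

3160.34 Hz


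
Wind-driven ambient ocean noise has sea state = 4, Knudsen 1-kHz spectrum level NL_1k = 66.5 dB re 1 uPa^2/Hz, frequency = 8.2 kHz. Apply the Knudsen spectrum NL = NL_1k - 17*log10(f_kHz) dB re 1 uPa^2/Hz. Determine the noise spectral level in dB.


NL = NL_1k - 17*log10(f_kHz) = 66.5 - 17*log10(8.2) = 66.5 - (15.53) = 50.97

50.97 dB


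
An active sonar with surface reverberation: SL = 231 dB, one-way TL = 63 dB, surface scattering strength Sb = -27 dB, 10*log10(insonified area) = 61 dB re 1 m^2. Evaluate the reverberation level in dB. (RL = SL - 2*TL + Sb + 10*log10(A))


139 dB


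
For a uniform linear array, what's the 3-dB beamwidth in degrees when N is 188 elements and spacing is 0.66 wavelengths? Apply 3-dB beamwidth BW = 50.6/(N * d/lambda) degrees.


BW = 50.6 / (188 * 0.66) = 50.6 / 124.08 = 0.41

0.41 deg


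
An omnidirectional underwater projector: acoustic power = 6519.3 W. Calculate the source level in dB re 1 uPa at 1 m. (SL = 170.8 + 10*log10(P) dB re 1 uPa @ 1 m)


SL = 170.8 + 10*log10(6519.3) = 170.8 + 38.14 = 208.94

208.94 dB


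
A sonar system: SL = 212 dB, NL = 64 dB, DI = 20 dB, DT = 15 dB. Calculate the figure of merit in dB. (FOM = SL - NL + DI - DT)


153 dB


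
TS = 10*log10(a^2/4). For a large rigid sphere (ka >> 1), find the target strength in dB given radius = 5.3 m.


TS = 10*log10(5.3^2 / 4) = 10*log10(7.0225) = 8.46

8.46 dB


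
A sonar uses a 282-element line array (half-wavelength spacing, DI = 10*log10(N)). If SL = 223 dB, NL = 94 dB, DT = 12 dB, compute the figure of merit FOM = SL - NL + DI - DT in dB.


Step 1: DI = 10*log10(282) = 24.5 dB
Step 2: FOM = SL - NL + DI - DT = 223 - 94 + 24.5 - 12 = 141.5

141.5 dB


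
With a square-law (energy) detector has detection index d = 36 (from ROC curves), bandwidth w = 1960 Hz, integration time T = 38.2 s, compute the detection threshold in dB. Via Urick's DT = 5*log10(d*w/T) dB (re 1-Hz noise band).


16.33 dB


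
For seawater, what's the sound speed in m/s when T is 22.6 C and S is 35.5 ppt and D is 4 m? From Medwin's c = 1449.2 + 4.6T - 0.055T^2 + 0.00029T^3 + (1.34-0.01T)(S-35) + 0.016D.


c = 1449.2 + 4.6*22.6 - 0.055*22.6^2 + 0.00029*22.6^3 + (1.34 - 0.01*22.6)*(35.5 - 35) + 0.016*4 = 1529.04

1529.04 m/s


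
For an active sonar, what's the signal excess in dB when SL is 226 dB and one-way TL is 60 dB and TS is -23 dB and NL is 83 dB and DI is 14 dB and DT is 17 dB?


SE = SL - 2*TL + TS - NL + DI - DT = 226 - 2*60 + (-23) - 83 + 14 - 17 = -3

-3 dB


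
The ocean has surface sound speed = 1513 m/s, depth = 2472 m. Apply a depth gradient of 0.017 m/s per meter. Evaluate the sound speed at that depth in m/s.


c = 1513 + 0.017 * 2472 = 1555.024

1555.024 m/s


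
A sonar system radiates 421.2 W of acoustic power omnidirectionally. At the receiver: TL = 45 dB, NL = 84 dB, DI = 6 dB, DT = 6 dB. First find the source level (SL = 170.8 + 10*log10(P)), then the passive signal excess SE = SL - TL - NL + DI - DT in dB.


Step 1: SL = 170.8 + 10*log10(421.2) = 197.04 dB
Step 2: SE = SL - TL - NL + DI - DT = 197.04 - 45 - 84 + 6 - 6 = 68.04

68.04 dB


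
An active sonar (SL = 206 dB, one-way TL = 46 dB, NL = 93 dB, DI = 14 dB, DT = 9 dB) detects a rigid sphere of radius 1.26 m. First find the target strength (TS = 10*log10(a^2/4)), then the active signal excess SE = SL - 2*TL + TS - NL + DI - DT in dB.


Step 1: TS = 10*log10(1.26^2/4) = -4.01 dB
Step 2: SE = SL - 2*TL + TS - NL + DI - DT = 206 - 2*46 + (-4.01) - 93 + 14 - 9 = 21.99

21.99 dB


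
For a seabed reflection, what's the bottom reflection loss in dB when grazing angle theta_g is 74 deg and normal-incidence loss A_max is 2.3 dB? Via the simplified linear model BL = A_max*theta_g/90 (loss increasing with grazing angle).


1.89 dB


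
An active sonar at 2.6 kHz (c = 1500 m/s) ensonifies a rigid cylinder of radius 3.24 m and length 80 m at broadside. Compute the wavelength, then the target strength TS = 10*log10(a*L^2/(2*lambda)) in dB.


Step 1: lambda = c/f = 1500/2600 = 0.57692 m
Step 2: TS = 10*log10(a*L^2/(2*lambda)) = 10*log10(3.24*80^2/(2*0.57692)) = 42.55

42.55 dB


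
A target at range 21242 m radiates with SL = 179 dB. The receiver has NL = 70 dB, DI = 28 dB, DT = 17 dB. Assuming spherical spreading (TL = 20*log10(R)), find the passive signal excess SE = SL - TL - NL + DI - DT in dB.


Step 1: TL = 20*log10(21242) = 86.54 dB
Step 2: SE = 179 - 86.54 - 70 + 28 - 17 = 33.46

33.46 dB


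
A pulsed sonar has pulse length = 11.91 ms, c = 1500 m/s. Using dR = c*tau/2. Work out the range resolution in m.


8.9325 m


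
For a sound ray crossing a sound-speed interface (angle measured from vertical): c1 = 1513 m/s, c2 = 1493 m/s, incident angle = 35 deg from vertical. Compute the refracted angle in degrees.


sin(theta2) = (c2/c1)*sin(theta1) = (1493/1513)*sin(35 deg) = 0.56599
theta2 = arcsin(0.56599) = 34.47

34.47 deg


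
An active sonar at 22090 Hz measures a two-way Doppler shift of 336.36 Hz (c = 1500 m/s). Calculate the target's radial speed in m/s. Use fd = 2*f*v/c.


From fd = 2*f*v/c, v = c*fd/(2*f) = 1500 * 336.36 / (2*22090) = 11.42

11.42 m/s


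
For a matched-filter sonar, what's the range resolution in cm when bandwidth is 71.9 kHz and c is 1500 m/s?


dR = c/(2*BW) = 1500 / (2 * 71.9e3) = 0.0104 m = 1.04 cm

1.04 cm
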